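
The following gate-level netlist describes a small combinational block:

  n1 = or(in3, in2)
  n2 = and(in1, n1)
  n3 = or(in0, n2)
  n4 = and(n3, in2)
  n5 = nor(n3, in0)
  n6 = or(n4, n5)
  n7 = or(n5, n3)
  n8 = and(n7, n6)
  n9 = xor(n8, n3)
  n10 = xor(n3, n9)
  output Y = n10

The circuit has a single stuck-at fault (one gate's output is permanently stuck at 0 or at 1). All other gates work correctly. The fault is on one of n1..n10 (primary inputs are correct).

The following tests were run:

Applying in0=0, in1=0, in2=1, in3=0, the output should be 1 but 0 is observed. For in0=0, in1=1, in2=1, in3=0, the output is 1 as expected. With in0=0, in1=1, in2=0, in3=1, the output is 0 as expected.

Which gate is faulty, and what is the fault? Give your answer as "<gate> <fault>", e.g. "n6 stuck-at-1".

Fault-free values for test 1 (in0=0, in1=0, in2=1, in3=0): n1=1, n2=0, n3=0, n4=0, n5=1, n6=1, n7=1, n8=1, n9=1, n10=1, giving Y=1. Observed 0.
Test 1: faults giving observed 0 are {n5 stuck-at-0, n6 stuck-at-0, n7 stuck-at-0, n8 stuck-at-0, n9 stuck-at-0, n10 stuck-at-0}.
Test 2 (in0=0, in1=1, in2=1, in3=0): fault-free n1=1, n2=1, n3=1, n4=1, n5=0, n6=1, n7=1, n8=1, n9=0, n10=1 → 1; observed 1. Eliminates n6 stuck-at-0, n7 stuck-at-0, n8 stuck-at-0, n10 stuck-at-0.
Test 3 (in0=0, in1=1, in2=0, in3=1): fault-free n1=1, n2=1, n3=1, n4=0, n5=0, n6=0, n7=1, n8=0, n9=1, n10=0 → 0; observed 0. Eliminates n9 stuck-at-0.
Only n5 stuck-at-0 is consistent with every test.

n5 stuck-at-0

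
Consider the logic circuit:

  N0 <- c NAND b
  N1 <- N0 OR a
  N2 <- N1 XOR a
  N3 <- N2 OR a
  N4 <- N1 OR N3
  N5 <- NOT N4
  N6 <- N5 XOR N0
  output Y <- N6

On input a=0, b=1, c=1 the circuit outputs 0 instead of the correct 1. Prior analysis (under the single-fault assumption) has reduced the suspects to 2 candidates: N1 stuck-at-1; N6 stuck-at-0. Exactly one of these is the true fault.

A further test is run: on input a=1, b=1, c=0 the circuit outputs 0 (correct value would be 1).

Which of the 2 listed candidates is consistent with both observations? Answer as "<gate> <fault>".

N6 stuck-at-0

Evaluate each candidate on input a=1, b=1, c=0:
  N1 stuck-at-1: N0=1, N1=1 [stuck-at-1], N2=0, N3=1, N4=1, N5=0, N6=1 → 1 — eliminated
  N6 stuck-at-0: N0=1, N1=1, N2=0, N3=1, N4=1, N5=0, N6=0 [stuck-at-0] → 0 — matches
Only N6 stuck-at-0 reproduces the observed 0.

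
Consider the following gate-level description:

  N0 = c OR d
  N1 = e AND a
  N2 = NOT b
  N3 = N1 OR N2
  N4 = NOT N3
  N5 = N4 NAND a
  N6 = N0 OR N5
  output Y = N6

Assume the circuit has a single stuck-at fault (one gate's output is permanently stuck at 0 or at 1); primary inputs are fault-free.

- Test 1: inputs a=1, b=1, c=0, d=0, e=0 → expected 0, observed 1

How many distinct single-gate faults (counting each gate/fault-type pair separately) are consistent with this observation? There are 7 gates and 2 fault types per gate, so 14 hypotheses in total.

Fault-free: N0=0, N1=0, N2=0, N3=0, N4=1, N5=0, N6=0 → 0. Observed 1.
  N0 stuck-at-0: output 0 ✗
  N0 stuck-at-1: output 1 ✓
  N1 stuck-at-0: output 0 ✗
  N1 stuck-at-1: output 1 ✓
  N2 stuck-at-0: output 0 ✗
  N2 stuck-at-1: output 1 ✓
  N3 stuck-at-0: output 0 ✗
  N3 stuck-at-1: output 1 ✓
  N4 stuck-at-0: output 1 ✓
  N4 stuck-at-1: output 0 ✗
  N5 stuck-at-0: output 0 ✗
  N5 stuck-at-1: output 1 ✓
  N6 stuck-at-0: output 0 ✗
  N6 stuck-at-1: output 1 ✓
Consistent faults: {N0 stuck-at-1, N1 stuck-at-1, N2 stuck-at-1, N3 stuck-at-1, N4 stuck-at-0, N5 stuck-at-1, N6 stuck-at-1} — 7 in all.

7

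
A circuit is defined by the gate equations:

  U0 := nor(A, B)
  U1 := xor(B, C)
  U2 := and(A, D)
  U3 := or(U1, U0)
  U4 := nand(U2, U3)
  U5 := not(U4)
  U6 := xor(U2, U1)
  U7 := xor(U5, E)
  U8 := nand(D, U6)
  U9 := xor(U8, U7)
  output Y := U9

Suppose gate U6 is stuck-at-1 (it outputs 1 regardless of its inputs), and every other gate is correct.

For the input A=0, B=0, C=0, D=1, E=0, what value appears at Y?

0

Propagate with U6 forced: U0=1, U1=0, U2=0, U3=1, U4=1, U5=0, U6=1 [stuck-at-1], U7=0, U8=0, U9=0.
So Y = 0. (Without the fault it would be 1.)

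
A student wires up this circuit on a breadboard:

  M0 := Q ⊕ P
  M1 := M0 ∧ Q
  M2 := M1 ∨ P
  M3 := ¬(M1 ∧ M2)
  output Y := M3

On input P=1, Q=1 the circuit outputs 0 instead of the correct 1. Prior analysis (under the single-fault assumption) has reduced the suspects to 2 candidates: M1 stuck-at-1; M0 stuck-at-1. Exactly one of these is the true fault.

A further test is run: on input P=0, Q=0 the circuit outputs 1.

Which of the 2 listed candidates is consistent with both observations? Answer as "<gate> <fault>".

Evaluate each candidate on input P=0, Q=0:
  M1 stuck-at-1: M0=0, M1=1 [stuck-at-1], M2=1, M3=0 → 0 — eliminated
  M0 stuck-at-1: M0=1 [stuck-at-1], M1=0, M2=0, M3=1 → 1 — matches
Only M0 stuck-at-1 reproduces the observed 1.

M0 stuck-at-1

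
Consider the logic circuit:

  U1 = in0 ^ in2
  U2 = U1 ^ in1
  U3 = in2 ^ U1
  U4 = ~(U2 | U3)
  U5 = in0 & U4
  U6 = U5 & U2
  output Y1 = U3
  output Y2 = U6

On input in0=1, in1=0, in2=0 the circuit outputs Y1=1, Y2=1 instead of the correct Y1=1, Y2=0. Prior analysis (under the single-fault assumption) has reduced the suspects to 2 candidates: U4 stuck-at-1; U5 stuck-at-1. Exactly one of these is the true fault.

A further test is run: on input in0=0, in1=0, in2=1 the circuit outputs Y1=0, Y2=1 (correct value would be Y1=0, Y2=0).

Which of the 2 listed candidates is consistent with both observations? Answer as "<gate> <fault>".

U5 stuck-at-1

Evaluate each candidate on input in0=0, in1=0, in2=1:
  U4 stuck-at-1: U1=1, U2=1, U3=0, U4=1 [stuck-at-1], U5=0, U6=0 → Y1=0, Y2=0 — eliminated
  U5 stuck-at-1: U1=1, U2=1, U3=0, U4=0, U5=1 [stuck-at-1], U6=1 → Y1=0, Y2=1 — matches
Only U5 stuck-at-1 reproduces the observed Y1=0, Y2=1.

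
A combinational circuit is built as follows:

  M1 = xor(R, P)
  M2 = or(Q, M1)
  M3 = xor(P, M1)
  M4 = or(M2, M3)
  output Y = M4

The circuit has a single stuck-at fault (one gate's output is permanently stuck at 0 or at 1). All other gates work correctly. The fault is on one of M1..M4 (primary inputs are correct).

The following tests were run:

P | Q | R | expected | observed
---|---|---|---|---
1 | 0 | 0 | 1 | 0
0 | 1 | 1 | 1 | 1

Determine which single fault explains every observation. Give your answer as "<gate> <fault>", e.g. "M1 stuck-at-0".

Fault-free values for test 1 (P=1, Q=0, R=0): M1=1, M2=1, M3=0, M4=1, giving Y=1. Observed 0.
Test 1: faults giving observed 0 are {M2 stuck-at-0, M4 stuck-at-0}.
Test 2 (P=0, Q=1, R=1): fault-free M1=1, M2=1, M3=1, M4=1 → 1; observed 1. Eliminates M4 stuck-at-0.
Only M2 stuck-at-0 is consistent with every test.

M2 stuck-at-0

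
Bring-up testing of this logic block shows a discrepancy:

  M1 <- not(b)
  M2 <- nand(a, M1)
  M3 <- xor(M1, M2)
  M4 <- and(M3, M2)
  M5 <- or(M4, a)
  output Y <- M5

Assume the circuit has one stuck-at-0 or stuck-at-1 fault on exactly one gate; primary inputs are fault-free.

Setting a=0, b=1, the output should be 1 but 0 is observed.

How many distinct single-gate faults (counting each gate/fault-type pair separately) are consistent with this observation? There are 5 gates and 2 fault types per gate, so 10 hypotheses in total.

Fault-free: M1=0, M2=1, M3=1, M4=1, M5=1 → 1. Observed 0.
  M1 stuck-at-0: output 1 ✗
  M1 stuck-at-1: output 0 ✓
  M2 stuck-at-0: output 0 ✓
  M2 stuck-at-1: output 1 ✗
  M3 stuck-at-0: output 0 ✓
  M3 stuck-at-1: output 1 ✗
  M4 stuck-at-0: output 0 ✓
  M4 stuck-at-1: output 1 ✗
  M5 stuck-at-0: output 0 ✓
  M5 stuck-at-1: output 1 ✗
Consistent faults: {M1 stuck-at-1, M2 stuck-at-0, M3 stuck-at-0, M4 stuck-at-0, M5 stuck-at-0} — 5 in all.

5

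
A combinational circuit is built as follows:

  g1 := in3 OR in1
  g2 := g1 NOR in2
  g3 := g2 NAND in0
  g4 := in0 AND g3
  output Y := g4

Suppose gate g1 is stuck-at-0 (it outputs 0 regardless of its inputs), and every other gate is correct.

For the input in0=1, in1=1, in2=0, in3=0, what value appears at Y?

Propagate with g1 forced: g1=0 [stuck-at-0], g2=1, g3=0, g4=0.
So Y = 0. (Without the fault it would be 1.)

0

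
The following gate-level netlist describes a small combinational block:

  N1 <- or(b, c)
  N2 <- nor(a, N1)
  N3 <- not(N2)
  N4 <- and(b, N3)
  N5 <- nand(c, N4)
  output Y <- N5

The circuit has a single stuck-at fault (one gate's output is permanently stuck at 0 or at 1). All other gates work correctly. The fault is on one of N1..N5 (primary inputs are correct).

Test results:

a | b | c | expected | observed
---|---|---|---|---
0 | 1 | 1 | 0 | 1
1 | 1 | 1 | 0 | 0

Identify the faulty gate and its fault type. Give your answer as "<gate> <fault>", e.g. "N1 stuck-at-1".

N1 stuck-at-0

Fault-free values for test 1 (a=0, b=1, c=1): N1=1, N2=0, N3=1, N4=1, N5=0, giving Y=0. Observed 1.
Test 1: faults giving observed 1 are {N1 stuck-at-0, N2 stuck-at-1, N3 stuck-at-0, N4 stuck-at-0, N5 stuck-at-1}.
Test 2 (a=1, b=1, c=1): fault-free N1=1, N2=0, N3=1, N4=1, N5=0 → 0; observed 0. Eliminates N2 stuck-at-1, N3 stuck-at-0, N4 stuck-at-0, N5 stuck-at-1.
Only N1 stuck-at-0 is consistent with every test.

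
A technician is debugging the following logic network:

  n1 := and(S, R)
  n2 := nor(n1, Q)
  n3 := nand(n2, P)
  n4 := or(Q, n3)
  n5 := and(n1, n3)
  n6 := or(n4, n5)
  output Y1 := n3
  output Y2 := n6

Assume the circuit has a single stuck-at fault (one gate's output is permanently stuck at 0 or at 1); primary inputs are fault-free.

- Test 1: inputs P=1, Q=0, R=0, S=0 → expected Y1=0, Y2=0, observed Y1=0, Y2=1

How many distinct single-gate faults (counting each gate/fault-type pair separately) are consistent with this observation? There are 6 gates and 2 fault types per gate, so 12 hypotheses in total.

Fault-free: n1=0, n2=1, n3=0, n4=0, n5=0, n6=0 → Y1=0, Y2=0. Observed Y1=0, Y2=1.
  n1 stuck-at-0: output Y1=0, Y2=0 ✗
  n1 stuck-at-1: output Y1=1, Y2=1 ✗
  n2 stuck-at-0: output Y1=1, Y2=1 ✗
  n2 stuck-at-1: output Y1=0, Y2=0 ✗
  n3 stuck-at-0: output Y1=0, Y2=0 ✗
  n3 stuck-at-1: output Y1=1, Y2=1 ✗
  n4 stuck-at-0: output Y1=0, Y2=0 ✗
  n4 stuck-at-1: output Y1=0, Y2=1 ✓
  n5 stuck-at-0: output Y1=0, Y2=0 ✗
  n5 stuck-at-1: output Y1=0, Y2=1 ✓
  n6 stuck-at-0: output Y1=0, Y2=0 ✗
  n6 stuck-at-1: output Y1=0, Y2=1 ✓
Consistent faults: {n4 stuck-at-1, n5 stuck-at-1, n6 stuck-at-1} — 3 in all.

3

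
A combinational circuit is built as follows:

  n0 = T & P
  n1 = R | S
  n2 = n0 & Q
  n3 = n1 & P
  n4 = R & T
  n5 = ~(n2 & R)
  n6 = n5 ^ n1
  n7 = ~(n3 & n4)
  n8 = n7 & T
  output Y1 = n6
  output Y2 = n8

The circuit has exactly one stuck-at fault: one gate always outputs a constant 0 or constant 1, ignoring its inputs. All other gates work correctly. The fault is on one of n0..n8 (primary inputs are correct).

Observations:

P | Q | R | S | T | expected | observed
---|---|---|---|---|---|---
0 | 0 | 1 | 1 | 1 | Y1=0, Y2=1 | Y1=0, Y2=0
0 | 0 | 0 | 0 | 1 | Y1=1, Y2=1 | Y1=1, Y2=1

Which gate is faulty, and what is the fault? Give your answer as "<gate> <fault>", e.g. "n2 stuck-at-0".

Fault-free values for test 1 (P=0, Q=0, R=1, S=1, T=1): n0=0, n1=1, n2=0, n3=0, n4=1, n5=1, n6=0, n7=1, n8=1, giving Y1=0, Y2=1. Observed Y1=0, Y2=0.
Test 1: faults giving observed Y1=0, Y2=0 are {n3 stuck-at-1, n7 stuck-at-0, n8 stuck-at-0}.
Test 2 (P=0, Q=0, R=0, S=0, T=1): fault-free n0=0, n1=0, n2=0, n3=0, n4=0, n5=1, n6=1, n7=1, n8=1 → Y1=1, Y2=1; observed Y1=1, Y2=1. Eliminates n7 stuck-at-0, n8 stuck-at-0.
Only n3 stuck-at-1 is consistent with every test.

n3 stuck-at-1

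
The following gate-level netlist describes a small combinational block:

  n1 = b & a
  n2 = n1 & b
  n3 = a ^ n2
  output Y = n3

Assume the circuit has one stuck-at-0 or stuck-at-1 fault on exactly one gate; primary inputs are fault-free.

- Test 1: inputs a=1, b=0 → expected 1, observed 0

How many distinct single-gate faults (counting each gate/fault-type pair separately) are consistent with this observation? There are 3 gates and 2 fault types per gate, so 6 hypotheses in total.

2

Fault-free: n1=0, n2=0, n3=1 → 1. Observed 0.
  n1 stuck-at-0: output 1 ✗
  n1 stuck-at-1: output 1 ✗
  n2 stuck-at-0: output 1 ✗
  n2 stuck-at-1: output 0 ✓
  n3 stuck-at-0: output 0 ✓
  n3 stuck-at-1: output 1 ✗
Consistent faults: {n2 stuck-at-1, n3 stuck-at-0} — 2 in all.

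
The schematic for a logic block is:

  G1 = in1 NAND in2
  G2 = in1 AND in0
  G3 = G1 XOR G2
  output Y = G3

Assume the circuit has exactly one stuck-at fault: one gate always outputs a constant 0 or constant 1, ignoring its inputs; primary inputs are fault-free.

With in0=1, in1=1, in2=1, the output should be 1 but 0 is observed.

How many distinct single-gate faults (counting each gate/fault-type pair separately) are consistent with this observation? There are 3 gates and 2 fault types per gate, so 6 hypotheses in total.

Fault-free: G1=0, G2=1, G3=1 → 1. Observed 0.
  G1 stuck-at-0: output 1 ✗
  G1 stuck-at-1: output 0 ✓
  G2 stuck-at-0: output 0 ✓
  G2 stuck-at-1: output 1 ✗
  G3 stuck-at-0: output 0 ✓
  G3 stuck-at-1: output 1 ✗
Consistent faults: {G1 stuck-at-1, G2 stuck-at-0, G3 stuck-at-0} — 3 in all.

3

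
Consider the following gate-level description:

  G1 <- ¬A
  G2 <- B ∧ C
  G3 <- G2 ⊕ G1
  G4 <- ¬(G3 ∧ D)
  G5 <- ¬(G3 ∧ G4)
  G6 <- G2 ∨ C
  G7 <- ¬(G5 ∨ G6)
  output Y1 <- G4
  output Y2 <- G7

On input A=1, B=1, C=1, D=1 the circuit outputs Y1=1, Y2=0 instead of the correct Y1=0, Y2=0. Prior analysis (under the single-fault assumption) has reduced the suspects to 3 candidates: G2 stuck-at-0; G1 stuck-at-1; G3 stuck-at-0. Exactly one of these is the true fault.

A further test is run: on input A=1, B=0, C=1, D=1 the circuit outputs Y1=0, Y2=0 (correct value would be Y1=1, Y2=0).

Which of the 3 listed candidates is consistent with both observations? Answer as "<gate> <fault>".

G1 stuck-at-1

Evaluate each candidate on input A=1, B=0, C=1, D=1:
  G2 stuck-at-0: G1=0, G2=0 [stuck-at-0], G3=0, G4=1, G5=1, G6=1, G7=0 → Y1=1, Y2=0 — eliminated
  G1 stuck-at-1: G1=1 [stuck-at-1], G2=0, G3=1, G4=0, G5=1, G6=1, G7=0 → Y1=0, Y2=0 — matches
  G3 stuck-at-0: G1=0, G2=0, G3=0 [stuck-at-0], G4=1, G5=1, G6=1, G7=0 → Y1=1, Y2=0 — eliminated
Only G1 stuck-at-1 reproduces the observed Y1=0, Y2=0.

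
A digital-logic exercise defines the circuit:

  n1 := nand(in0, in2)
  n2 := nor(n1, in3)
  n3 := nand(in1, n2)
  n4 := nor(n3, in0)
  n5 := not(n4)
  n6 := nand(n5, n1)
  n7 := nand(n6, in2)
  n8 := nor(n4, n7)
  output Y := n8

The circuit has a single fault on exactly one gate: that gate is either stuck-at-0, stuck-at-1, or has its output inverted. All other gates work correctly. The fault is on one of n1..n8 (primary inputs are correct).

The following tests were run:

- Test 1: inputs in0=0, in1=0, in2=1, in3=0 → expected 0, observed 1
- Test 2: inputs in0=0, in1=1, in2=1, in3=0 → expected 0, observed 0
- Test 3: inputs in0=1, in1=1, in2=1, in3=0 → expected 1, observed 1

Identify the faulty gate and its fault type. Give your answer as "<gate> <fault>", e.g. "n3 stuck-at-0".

n1 stuck-at-0

Fault-free values for test 1 (in0=0, in1=0, in2=1, in3=0): n1=1, n2=0, n3=1, n4=0, n5=1, n6=0, n7=1, n8=0, giving Y=0. Observed 1.
Test 1: faults giving observed 1 are {n1 stuck-at-0, n1 inverted output, n5 stuck-at-0, n5 inverted output, n6 stuck-at-1, n6 inverted output, n7 stuck-at-0, n7 inverted output, n8 stuck-at-1, n8 inverted output}.
Test 2 (in0=0, in1=1, in2=1, in3=0): fault-free n1=1, n2=0, n3=1, n4=0, n5=1, n6=0, n7=1, n8=0 → 0; observed 0. Eliminates n5 stuck-at-0, n5 inverted output, n6 stuck-at-1, n6 inverted output, n7 stuck-at-0, n7 inverted output, n8 stuck-at-1, n8 inverted output.
Test 3 (in0=1, in1=1, in2=1, in3=0): fault-free n1=0, n2=1, n3=0, n4=0, n5=1, n6=1, n7=0, n8=1 → 1; observed 1. Eliminates n1 inverted output.
Only n1 stuck-at-0 is consistent with every test.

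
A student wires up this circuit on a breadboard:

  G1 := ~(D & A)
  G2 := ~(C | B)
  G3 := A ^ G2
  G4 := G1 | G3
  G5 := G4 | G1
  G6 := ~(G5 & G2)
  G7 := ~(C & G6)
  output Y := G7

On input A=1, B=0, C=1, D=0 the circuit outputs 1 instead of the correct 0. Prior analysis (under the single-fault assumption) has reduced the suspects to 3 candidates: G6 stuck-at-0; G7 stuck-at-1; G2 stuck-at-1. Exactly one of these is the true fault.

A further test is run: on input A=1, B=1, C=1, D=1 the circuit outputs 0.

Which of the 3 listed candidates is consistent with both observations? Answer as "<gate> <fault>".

G2 stuck-at-1

Evaluate each candidate on input A=1, B=1, C=1, D=1:
  G6 stuck-at-0: G1=0, G2=0, G3=1, G4=1, G5=1, G6=0 [stuck-at-0], G7=1 → 1 — eliminated
  G7 stuck-at-1: G1=0, G2=0, G3=1, G4=1, G5=1, G6=1, G7=1 [stuck-at-1] → 1 — eliminated
  G2 stuck-at-1: G1=0, G2=1 [stuck-at-1], G3=0, G4=0, G5=0, G6=1, G7=0 → 0 — matches
Only G2 stuck-at-1 reproduces the observed 0.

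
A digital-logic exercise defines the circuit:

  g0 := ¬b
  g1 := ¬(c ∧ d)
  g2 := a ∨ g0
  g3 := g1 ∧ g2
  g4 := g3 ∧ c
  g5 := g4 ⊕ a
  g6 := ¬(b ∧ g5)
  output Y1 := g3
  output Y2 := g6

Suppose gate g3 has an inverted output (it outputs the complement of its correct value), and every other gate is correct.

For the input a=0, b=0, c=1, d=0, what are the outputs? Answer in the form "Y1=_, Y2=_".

Y1=0, Y2=1

Propagate with g3 forced: g0=1, g1=1, g2=1, g3=0 [inverted output], g4=0, g5=0, g6=1.
So the outputs are Y1=0, Y2=1. (Without the fault they would be Y1=1, Y2=1.)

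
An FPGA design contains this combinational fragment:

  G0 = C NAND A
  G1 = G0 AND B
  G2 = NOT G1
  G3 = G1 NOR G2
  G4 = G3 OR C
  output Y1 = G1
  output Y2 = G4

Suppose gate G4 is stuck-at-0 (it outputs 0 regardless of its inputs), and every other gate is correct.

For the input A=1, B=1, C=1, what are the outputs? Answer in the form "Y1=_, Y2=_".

Propagate with G4 forced: G0=0, G1=0, G2=1, G3=0, G4=0 [stuck-at-0].
So the outputs are Y1=0, Y2=0. (Without the fault they would be Y1=0, Y2=1.)

Y1=0, Y2=0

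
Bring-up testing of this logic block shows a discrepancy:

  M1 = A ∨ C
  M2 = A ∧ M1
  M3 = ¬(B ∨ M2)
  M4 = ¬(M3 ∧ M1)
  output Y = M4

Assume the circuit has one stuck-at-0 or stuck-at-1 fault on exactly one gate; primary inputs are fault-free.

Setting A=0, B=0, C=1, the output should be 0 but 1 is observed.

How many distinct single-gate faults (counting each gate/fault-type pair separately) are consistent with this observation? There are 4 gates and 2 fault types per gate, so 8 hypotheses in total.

4

Fault-free: M1=1, M2=0, M3=1, M4=0 → 0. Observed 1.
  M1 stuck-at-0: output 1 ✓
  M1 stuck-at-1: output 0 ✗
  M2 stuck-at-0: output 0 ✗
  M2 stuck-at-1: output 1 ✓
  M3 stuck-at-0: output 1 ✓
  M3 stuck-at-1: output 0 ✗
  M4 stuck-at-0: output 0 ✗
  M4 stuck-at-1: output 1 ✓
Consistent faults: {M1 stuck-at-0, M2 stuck-at-1, M3 stuck-at-0, M4 stuck-at-1} — 4 in all.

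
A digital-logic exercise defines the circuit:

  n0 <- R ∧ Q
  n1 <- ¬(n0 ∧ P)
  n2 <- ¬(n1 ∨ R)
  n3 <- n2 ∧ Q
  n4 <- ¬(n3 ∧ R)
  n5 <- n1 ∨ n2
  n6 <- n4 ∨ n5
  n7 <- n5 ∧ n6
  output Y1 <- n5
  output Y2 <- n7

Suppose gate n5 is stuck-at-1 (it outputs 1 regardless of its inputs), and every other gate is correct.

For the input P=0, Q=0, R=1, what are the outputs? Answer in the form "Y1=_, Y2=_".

Propagate with n5 forced: n0=0, n1=1, n2=0, n3=0, n4=1, n5=1 [stuck-at-1], n6=1, n7=1.
So the outputs are Y1=1, Y2=1. (Same as the fault-free value — the fault is masked on this input.)

Y1=1, Y2=1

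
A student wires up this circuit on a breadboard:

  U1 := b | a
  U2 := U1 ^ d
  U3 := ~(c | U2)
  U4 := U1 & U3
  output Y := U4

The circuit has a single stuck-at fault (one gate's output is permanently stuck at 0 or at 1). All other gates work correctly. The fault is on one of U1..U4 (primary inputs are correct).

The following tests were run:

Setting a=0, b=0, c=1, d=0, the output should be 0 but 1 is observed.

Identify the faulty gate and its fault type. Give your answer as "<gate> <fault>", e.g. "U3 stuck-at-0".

Fault-free values for test 1 (a=0, b=0, c=1, d=0): U1=0, U2=0, U3=0, U4=0, giving Y=0. Observed 1.
Test 1: faults giving observed 1 are {U4 stuck-at-1}.
Only U4 stuck-at-1 is consistent with every test.

U4 stuck-at-1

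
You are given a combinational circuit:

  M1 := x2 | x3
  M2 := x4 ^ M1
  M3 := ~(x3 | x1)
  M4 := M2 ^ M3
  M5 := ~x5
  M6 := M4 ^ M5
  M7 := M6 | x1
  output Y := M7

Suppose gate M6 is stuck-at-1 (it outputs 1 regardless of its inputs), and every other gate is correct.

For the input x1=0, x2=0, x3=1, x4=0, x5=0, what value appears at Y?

Propagate with M6 forced: M1=1, M2=1, M3=0, M4=1, M5=1, M6=1 [stuck-at-1], M7=1.
So Y = 1. (Without the fault it would be 0.)

1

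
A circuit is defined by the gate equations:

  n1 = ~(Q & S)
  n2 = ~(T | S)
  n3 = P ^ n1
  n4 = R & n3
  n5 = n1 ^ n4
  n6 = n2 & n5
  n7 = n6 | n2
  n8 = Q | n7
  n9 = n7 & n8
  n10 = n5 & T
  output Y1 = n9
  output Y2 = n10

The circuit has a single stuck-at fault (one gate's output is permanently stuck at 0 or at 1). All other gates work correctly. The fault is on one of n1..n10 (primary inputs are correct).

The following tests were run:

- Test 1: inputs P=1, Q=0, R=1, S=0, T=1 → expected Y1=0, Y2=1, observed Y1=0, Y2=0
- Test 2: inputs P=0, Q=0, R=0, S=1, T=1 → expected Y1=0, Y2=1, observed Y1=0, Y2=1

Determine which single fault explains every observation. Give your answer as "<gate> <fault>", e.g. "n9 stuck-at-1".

Fault-free values for test 1 (P=1, Q=0, R=1, S=0, T=1): n1=1, n2=0, n3=0, n4=0, n5=1, n6=0, n7=0, n8=0, n9=0, n10=1, giving Y1=0, Y2=1. Observed Y1=0, Y2=0.
Test 1: faults giving observed Y1=0, Y2=0 are {n3 stuck-at-1, n4 stuck-at-1, n5 stuck-at-0, n10 stuck-at-0}.
Test 2 (P=0, Q=0, R=0, S=1, T=1): fault-free n1=1, n2=0, n3=1, n4=0, n5=1, n6=0, n7=0, n8=0, n9=0, n10=1 → Y1=0, Y2=1; observed Y1=0, Y2=1. Eliminates n4 stuck-at-1, n5 stuck-at-0, n10 stuck-at-0.
Only n3 stuck-at-1 is consistent with every test.

n3 stuck-at-1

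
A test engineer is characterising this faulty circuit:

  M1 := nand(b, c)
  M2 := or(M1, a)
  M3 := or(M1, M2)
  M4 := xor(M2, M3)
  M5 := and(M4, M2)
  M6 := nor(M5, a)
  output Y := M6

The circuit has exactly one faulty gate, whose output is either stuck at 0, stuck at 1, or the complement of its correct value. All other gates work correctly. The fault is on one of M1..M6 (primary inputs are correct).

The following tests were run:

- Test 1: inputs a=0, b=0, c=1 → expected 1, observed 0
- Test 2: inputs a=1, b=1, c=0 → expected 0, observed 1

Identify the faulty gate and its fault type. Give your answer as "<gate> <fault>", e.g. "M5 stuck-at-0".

Fault-free values for test 1 (a=0, b=0, c=1): M1=1, M2=1, M3=1, M4=0, M5=0, M6=1, giving Y=1. Observed 0.
Test 1: faults giving observed 0 are {M3 stuck-at-0, M3 inverted output, M4 stuck-at-1, M4 inverted output, M5 stuck-at-1, M5 inverted output, M6 stuck-at-0, M6 inverted output}.
Test 2 (a=1, b=1, c=0): fault-free M1=1, M2=1, M3=1, M4=0, M5=0, M6=0 → 0; observed 1. Eliminates M3 stuck-at-0, M3 inverted output, M4 stuck-at-1, M4 inverted output, M5 stuck-at-1, M5 inverted output, M6 stuck-at-0.
Only M6 inverted output is consistent with every test.

M6 inverted output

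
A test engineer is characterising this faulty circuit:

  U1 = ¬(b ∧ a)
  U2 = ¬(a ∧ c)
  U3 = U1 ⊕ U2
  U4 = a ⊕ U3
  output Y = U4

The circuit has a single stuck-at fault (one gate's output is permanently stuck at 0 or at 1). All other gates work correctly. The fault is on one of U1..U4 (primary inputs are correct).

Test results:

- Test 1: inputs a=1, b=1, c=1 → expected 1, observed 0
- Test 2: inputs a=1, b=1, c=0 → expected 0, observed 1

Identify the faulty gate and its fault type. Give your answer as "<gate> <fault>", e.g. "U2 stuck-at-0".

U1 stuck-at-1

Fault-free values for test 1 (a=1, b=1, c=1): U1=0, U2=0, U3=0, U4=1, giving Y=1. Observed 0.
Test 1: faults giving observed 0 are {U1 stuck-at-1, U2 stuck-at-1, U3 stuck-at-1, U4 stuck-at-0}.
Test 2 (a=1, b=1, c=0): fault-free U1=0, U2=1, U3=1, U4=0 → 0; observed 1. Eliminates U2 stuck-at-1, U3 stuck-at-1, U4 stuck-at-0.
Only U1 stuck-at-1 is consistent with every test.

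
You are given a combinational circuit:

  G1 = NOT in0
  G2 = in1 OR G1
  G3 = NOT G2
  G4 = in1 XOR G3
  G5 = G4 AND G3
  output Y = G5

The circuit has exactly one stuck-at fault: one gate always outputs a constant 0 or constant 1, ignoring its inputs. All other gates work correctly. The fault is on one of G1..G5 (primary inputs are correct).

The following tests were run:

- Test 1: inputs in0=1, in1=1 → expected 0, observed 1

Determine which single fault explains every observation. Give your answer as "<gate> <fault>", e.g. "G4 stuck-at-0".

Fault-free values for test 1 (in0=1, in1=1): G1=0, G2=1, G3=0, G4=1, G5=0, giving Y=0. Observed 1.
Test 1: faults giving observed 1 are {G5 stuck-at-1}.
Only G5 stuck-at-1 is consistent with every test.

G5 stuck-at-1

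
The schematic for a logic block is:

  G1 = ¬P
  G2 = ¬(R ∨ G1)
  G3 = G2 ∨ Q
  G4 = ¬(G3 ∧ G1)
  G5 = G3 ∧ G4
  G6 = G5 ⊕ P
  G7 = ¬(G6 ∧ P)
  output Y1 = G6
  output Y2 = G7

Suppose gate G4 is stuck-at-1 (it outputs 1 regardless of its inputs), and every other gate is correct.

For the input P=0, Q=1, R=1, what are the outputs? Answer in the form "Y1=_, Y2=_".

Y1=1, Y2=1

Propagate with G4 forced: G1=1, G2=0, G3=1, G4=1 [stuck-at-1], G5=1, G6=1, G7=1.
So the outputs are Y1=1, Y2=1. (Without the fault they would be Y1=0, Y2=1.)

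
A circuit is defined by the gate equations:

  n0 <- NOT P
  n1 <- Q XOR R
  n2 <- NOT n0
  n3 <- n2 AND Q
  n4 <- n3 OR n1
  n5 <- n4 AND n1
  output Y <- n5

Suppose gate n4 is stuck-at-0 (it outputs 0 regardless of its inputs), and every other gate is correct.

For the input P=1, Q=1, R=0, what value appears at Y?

Propagate with n4 forced: n0=0, n1=1, n2=1, n3=1, n4=0 [stuck-at-0], n5=0.
So Y = 0. (Without the fault it would be 1.)

0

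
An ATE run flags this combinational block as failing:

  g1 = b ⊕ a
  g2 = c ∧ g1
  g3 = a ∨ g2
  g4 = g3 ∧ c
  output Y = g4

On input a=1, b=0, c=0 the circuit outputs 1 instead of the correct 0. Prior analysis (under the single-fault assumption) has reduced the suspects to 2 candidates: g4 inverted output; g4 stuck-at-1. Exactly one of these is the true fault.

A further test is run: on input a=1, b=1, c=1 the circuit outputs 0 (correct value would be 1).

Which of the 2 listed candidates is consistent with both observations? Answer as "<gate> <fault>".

Evaluate each candidate on input a=1, b=1, c=1:
  g4 inverted output: g1=0, g2=0, g3=1, g4=0 [inverted output] → 0 — matches
  g4 stuck-at-1: g1=0, g2=0, g3=1, g4=1 [stuck-at-1] → 1 — eliminated
Only g4 inverted output reproduces the observed 0.

g4 inverted output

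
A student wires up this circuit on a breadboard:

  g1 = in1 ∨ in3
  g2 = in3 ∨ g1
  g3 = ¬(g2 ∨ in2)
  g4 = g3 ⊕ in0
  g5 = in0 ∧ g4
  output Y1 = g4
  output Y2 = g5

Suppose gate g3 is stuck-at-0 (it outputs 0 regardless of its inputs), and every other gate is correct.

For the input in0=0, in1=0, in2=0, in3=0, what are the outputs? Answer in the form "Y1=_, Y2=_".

Y1=0, Y2=0

Propagate with g3 forced: g1=0, g2=0, g3=0 [stuck-at-0], g4=0, g5=0.
So the outputs are Y1=0, Y2=0. (Without the fault they would be Y1=1, Y2=0.)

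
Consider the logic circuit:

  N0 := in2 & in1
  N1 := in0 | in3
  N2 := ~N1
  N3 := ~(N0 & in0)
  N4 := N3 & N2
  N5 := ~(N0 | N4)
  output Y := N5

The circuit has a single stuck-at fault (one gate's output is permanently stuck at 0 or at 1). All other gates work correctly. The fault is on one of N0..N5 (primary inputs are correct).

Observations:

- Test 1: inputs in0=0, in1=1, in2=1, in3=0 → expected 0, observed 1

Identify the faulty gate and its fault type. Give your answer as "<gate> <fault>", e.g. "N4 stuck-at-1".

Fault-free values for test 1 (in0=0, in1=1, in2=1, in3=0): N0=1, N1=0, N2=1, N3=1, N4=1, N5=0, giving Y=0. Observed 1.
Test 1: faults giving observed 1 are {N5 stuck-at-1}.
Only N5 stuck-at-1 is consistent with every test.

N5 stuck-at-1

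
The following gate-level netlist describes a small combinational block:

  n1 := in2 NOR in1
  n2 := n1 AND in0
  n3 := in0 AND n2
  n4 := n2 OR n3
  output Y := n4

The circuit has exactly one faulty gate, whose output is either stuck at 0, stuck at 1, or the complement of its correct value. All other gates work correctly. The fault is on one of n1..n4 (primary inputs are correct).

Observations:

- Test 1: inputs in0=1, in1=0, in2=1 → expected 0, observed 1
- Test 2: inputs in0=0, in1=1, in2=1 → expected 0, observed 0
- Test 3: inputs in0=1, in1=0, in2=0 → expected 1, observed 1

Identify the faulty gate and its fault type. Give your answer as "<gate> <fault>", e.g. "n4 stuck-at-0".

Fault-free values for test 1 (in0=1, in1=0, in2=1): n1=0, n2=0, n3=0, n4=0, giving Y=0. Observed 1.
Test 1: faults giving observed 1 are {n1 stuck-at-1, n1 inverted output, n2 stuck-at-1, n2 inverted output, n3 stuck-at-1, n3 inverted output, n4 stuck-at-1, n4 inverted output}.
Test 2 (in0=0, in1=1, in2=1): fault-free n1=0, n2=0, n3=0, n4=0 → 0; observed 0. Eliminates n2 stuck-at-1, n2 inverted output, n3 stuck-at-1, n3 inverted output, n4 stuck-at-1, n4 inverted output.
Test 3 (in0=1, in1=0, in2=0): fault-free n1=1, n2=1, n3=1, n4=1 → 1; observed 1. Eliminates n1 inverted output.
Only n1 stuck-at-1 is consistent with every test.

n1 stuck-at-1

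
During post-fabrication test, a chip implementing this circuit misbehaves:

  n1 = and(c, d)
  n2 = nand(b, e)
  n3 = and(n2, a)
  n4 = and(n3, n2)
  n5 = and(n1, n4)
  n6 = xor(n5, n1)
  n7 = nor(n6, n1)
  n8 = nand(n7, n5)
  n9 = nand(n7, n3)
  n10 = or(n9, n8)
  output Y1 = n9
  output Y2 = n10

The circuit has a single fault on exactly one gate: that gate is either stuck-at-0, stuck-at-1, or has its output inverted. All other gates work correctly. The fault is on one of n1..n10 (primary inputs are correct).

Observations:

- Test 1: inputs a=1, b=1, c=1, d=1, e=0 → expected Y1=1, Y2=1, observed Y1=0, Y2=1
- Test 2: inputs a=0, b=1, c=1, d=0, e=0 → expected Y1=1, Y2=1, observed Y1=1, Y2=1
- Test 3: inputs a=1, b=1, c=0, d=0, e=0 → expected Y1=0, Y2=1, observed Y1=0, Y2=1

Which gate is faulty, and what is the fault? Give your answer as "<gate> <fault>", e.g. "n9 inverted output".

n1 stuck-at-0

Fault-free values for test 1 (a=1, b=1, c=1, d=1, e=0): n1=1, n2=1, n3=1, n4=1, n5=1, n6=0, n7=0, n8=1, n9=1, n10=1, giving Y1=1, Y2=1. Observed Y1=0, Y2=1.
Test 1: faults giving observed Y1=0, Y2=1 are {n1 stuck-at-0, n1 inverted output, n9 stuck-at-0, n9 inverted output}.
Test 2 (a=0, b=1, c=1, d=0, e=0): fault-free n1=0, n2=1, n3=0, n4=0, n5=0, n6=0, n7=1, n8=1, n9=1, n10=1 → Y1=1, Y2=1; observed Y1=1, Y2=1. Eliminates n9 stuck-at-0, n9 inverted output.
Test 3 (a=1, b=1, c=0, d=0, e=0): fault-free n1=0, n2=1, n3=1, n4=1, n5=0, n6=0, n7=1, n8=1, n9=0, n10=1 → Y1=0, Y2=1; observed Y1=0, Y2=1. Eliminates n1 inverted output.
Only n1 stuck-at-0 is consistent with every test.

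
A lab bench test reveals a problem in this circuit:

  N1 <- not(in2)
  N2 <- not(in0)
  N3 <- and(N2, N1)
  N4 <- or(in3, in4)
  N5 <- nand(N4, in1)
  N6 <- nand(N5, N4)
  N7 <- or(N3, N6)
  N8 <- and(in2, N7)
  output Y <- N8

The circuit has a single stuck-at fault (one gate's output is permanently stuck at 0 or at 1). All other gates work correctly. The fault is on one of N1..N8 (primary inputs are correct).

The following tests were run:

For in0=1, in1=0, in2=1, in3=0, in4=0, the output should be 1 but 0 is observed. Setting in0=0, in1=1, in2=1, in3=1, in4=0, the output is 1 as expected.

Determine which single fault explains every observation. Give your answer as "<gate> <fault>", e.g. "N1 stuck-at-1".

Fault-free values for test 1 (in0=1, in1=0, in2=1, in3=0, in4=0): N1=0, N2=0, N3=0, N4=0, N5=1, N6=1, N7=1, N8=1, giving Y=1. Observed 0.
Test 1: faults giving observed 0 are {N4 stuck-at-1, N6 stuck-at-0, N7 stuck-at-0, N8 stuck-at-0}.
Test 2 (in0=0, in1=1, in2=1, in3=1, in4=0): fault-free N1=0, N2=1, N3=0, N4=1, N5=0, N6=1, N7=1, N8=1 → 1; observed 1. Eliminates N6 stuck-at-0, N7 stuck-at-0, N8 stuck-at-0.
Only N4 stuck-at-1 is consistent with every test.

N4 stuck-at-1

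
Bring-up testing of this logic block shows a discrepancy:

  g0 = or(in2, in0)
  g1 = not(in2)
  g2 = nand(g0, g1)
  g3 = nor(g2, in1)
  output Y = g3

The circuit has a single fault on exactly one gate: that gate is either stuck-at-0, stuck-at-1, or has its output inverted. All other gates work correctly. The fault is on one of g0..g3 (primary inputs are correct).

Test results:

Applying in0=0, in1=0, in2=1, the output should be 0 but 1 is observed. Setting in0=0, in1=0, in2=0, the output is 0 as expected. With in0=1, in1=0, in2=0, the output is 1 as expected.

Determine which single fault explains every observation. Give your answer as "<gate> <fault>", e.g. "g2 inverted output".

Fault-free values for test 1 (in0=0, in1=0, in2=1): g0=1, g1=0, g2=1, g3=0, giving Y=0. Observed 1.
Test 1: faults giving observed 1 are {g1 stuck-at-1, g1 inverted output, g2 stuck-at-0, g2 inverted output, g3 stuck-at-1, g3 inverted output}.
Test 2 (in0=0, in1=0, in2=0): fault-free g0=0, g1=1, g2=1, g3=0 → 0; observed 0. Eliminates g2 stuck-at-0, g2 inverted output, g3 stuck-at-1, g3 inverted output.
Test 3 (in0=1, in1=0, in2=0): fault-free g0=1, g1=1, g2=0, g3=1 → 1; observed 1. Eliminates g1 inverted output.
Only g1 stuck-at-1 is consistent with every test.

g1 stuck-at-1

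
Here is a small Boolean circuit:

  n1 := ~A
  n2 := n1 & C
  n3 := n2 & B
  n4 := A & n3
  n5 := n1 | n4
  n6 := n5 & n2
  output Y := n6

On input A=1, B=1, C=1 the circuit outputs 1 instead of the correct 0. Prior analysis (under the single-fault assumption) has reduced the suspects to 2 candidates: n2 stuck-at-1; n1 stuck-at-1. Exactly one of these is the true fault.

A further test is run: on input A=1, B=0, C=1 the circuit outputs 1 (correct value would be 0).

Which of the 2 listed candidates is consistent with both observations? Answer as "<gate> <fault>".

Evaluate each candidate on input A=1, B=0, C=1:
  n2 stuck-at-1: n1=0, n2=1 [stuck-at-1], n3=0, n4=0, n5=0, n6=0 → 0 — eliminated
  n1 stuck-at-1: n1=1 [stuck-at-1], n2=1, n3=0, n4=0, n5=1, n6=1 → 1 — matches
Only n1 stuck-at-1 reproduces the observed 1.

n1 stuck-at-1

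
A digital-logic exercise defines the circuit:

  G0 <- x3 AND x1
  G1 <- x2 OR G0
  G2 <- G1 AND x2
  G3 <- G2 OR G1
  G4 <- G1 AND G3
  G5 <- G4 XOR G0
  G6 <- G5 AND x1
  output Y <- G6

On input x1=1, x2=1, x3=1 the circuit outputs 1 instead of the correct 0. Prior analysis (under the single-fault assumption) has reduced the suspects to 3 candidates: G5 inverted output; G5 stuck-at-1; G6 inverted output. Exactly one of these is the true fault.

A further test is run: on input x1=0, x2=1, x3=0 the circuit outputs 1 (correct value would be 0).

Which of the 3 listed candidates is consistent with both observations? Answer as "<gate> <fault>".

G6 inverted output

Evaluate each candidate on input x1=0, x2=1, x3=0:
  G5 inverted output: G0=0, G1=1, G2=1, G3=1, G4=1, G5=0 [inverted output], G6=0 → 0 — eliminated
  G5 stuck-at-1: G0=0, G1=1, G2=1, G3=1, G4=1, G5=1 [stuck-at-1], G6=0 → 0 — eliminated
  G6 inverted output: G0=0, G1=1, G2=1, G3=1, G4=1, G5=1, G6=1 [inverted output] → 1 — matches
Only G6 inverted output reproduces the observed 1.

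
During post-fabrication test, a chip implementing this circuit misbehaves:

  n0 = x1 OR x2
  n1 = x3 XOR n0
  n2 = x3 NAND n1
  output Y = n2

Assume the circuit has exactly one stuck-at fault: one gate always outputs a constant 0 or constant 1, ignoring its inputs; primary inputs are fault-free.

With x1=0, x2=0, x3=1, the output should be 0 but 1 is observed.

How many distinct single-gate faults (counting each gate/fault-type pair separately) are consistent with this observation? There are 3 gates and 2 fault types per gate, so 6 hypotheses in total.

Fault-free: n0=0, n1=1, n2=0 → 0. Observed 1.
  n0 stuck-at-0: output 0 ✗
  n0 stuck-at-1: output 1 ✓
  n1 stuck-at-0: output 1 ✓
  n1 stuck-at-1: output 0 ✗
  n2 stuck-at-0: output 0 ✗
  n2 stuck-at-1: output 1 ✓
Consistent faults: {n0 stuck-at-1, n1 stuck-at-0, n2 stuck-at-1} — 3 in all.

3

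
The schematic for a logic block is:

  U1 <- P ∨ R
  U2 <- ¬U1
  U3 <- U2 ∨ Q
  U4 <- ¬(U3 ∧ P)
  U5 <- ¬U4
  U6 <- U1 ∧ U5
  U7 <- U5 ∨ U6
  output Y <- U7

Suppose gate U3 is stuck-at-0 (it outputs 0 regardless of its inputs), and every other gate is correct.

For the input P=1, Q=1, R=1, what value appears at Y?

Propagate with U3 forced: U1=1, U2=0, U3=0 [stuck-at-0], U4=1, U5=0, U6=0, U7=0.
So Y = 0. (Without the fault it would be 1.)

0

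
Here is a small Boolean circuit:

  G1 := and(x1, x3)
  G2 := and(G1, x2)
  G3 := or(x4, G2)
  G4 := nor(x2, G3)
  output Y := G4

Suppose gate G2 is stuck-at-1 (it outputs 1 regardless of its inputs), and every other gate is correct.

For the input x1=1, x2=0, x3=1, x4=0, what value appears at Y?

0

Propagate with G2 forced: G1=1, G2=1 [stuck-at-1], G3=1, G4=0.
So Y = 0. (Without the fault it would be 1.)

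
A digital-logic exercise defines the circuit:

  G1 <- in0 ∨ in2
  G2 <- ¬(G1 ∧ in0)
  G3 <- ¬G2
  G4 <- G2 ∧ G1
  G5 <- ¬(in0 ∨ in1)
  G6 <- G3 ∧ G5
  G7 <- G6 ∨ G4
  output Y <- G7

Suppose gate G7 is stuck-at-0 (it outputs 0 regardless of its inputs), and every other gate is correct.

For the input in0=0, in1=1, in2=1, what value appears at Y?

Propagate with G7 forced: G1=1, G2=1, G3=0, G4=1, G5=0, G6=0, G7=0 [stuck-at-0].
So Y = 0. (Without the fault it would be 1.)

0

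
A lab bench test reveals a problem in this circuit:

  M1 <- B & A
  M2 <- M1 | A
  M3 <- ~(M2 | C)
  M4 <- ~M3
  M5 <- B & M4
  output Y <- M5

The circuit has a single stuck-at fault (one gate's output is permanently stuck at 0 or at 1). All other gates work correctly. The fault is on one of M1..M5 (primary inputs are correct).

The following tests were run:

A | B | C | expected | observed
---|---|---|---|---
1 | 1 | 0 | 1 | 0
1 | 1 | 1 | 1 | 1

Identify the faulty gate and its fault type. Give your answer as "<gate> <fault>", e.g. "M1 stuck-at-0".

Fault-free values for test 1 (A=1, B=1, C=0): M1=1, M2=1, M3=0, M4=1, M5=1, giving Y=1. Observed 0.
Test 1: faults giving observed 0 are {M2 stuck-at-0, M3 stuck-at-1, M4 stuck-at-0, M5 stuck-at-0}.
Test 2 (A=1, B=1, C=1): fault-free M1=1, M2=1, M3=0, M4=1, M5=1 → 1; observed 1. Eliminates M3 stuck-at-1, M4 stuck-at-0, M5 stuck-at-0.
Only M2 stuck-at-0 is consistent with every test.

M2 stuck-at-0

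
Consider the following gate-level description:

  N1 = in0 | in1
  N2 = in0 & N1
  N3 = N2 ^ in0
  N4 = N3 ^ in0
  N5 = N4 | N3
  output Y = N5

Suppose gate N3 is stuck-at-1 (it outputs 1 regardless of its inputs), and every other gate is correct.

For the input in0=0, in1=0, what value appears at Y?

1

Propagate with N3 forced: N1=0, N2=0, N3=1 [stuck-at-1], N4=1, N5=1.
So Y = 1. (Without the fault it would be 0.)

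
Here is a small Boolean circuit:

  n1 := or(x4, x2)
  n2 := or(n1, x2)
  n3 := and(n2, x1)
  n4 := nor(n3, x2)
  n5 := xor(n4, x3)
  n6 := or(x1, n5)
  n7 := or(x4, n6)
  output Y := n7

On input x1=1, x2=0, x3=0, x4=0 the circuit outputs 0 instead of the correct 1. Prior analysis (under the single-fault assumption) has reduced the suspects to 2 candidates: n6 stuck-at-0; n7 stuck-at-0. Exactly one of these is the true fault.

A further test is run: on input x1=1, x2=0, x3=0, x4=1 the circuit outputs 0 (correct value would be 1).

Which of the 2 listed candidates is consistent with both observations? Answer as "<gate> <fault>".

n7 stuck-at-0

Evaluate each candidate on input x1=1, x2=0, x3=0, x4=1:
  n6 stuck-at-0: n1=1, n2=1, n3=1, n4=0, n5=0, n6=0 [stuck-at-0], n7=1 → 1 — eliminated
  n7 stuck-at-0: n1=1, n2=1, n3=1, n4=0, n5=0, n6=1, n7=0 [stuck-at-0] → 0 — matches
Only n7 stuck-at-0 reproduces the observed 0.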